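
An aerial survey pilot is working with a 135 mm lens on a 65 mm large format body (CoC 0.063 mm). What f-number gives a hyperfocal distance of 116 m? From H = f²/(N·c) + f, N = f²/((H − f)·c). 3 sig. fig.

f/2.50

Rearrange H = f²/(N·c) + f for N: N = f² / ((H − f)·c).
N = 135² / ((116000 − 135) × 0.063) = 18225 / 7299 ≈ 2.50.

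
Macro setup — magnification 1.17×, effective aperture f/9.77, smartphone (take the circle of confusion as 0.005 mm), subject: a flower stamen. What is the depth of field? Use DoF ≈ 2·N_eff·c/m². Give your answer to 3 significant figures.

At magnification m, DoF ≈ 2·N_eff·c/m² = 2 × 9.77 × 0.005 / 1.17² = 0.0977 / 1.369 ≈ 0.0714 mm.

0.0714 mm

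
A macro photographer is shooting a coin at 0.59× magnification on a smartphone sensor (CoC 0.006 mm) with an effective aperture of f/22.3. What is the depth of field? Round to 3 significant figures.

At magnification m, DoF ≈ 2·N_eff·c/m² = 2 × 22.3 × 0.006 / 0.59² = 0.2676 / 0.3481 ≈ 0.769 mm.

0.769 mm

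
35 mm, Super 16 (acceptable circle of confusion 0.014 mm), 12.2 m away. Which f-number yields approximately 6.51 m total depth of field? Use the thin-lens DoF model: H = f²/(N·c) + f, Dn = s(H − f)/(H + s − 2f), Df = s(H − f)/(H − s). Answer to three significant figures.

Write h = H − f = f²/(N·c). The thin-lens limits are Dn = s·h/(h + (s−f)) and Df = s·h/(h − (s−f)), so DoF = Df − Dn = 2·s·(s−f)·h / (h² − (s−f)²).
That is a quadratic in h: DoF·h² − 2·s·(s−f)·h − DoF·(s−f)² = 0 ⇒ h = (s−f)·(s + √(s² + DoF²)) / DoF = 12165 × (12200 + √(12200² + 6510²)) / 6510 = 12165 × (12200 + 13828.2) / 6510 ≈ 48638 mm.
Then N = f²/(c·h) = 35² / (0.014 × 48638) = 1225 / 680.93 ≈ 1.80.

f/1.80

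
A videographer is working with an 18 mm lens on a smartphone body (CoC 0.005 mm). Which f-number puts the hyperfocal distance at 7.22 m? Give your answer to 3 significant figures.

Rearrange H = f²/(N·c) + f for N: N = f² / ((H − f)·c).
N = 18² / ((7220 − 18) × 0.005) = 324 / 36.01 ≈ 9.

f/9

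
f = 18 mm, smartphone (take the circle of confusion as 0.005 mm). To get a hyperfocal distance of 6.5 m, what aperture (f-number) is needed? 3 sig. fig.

Rearrange H = f²/(N·c) + f for N: N = f² / ((H − f)·c).
N = 18² / ((6500 − 18) × 0.005) = 324 / 32.41 ≈ 10.

f/10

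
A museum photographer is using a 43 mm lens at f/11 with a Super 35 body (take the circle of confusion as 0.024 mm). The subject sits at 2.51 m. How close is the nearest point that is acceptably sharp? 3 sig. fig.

Hyperfocal distance H = f²/(N·c) + f = 43²/(11 × 0.024) + 43 = 1849/0.264 + 43 ≈ 7046.8 mm ≈ 7.047 m.
Near limit Dn = s·(H − f)/(H + s − 2f) = 2510 × (7046.8 − 43) / (7046.8 + 2510 − 2 × 43) = 2510 × 7003.8 / 9470.8 ≈ 1856.2 mm ≈ 1.86 m.

1.86 m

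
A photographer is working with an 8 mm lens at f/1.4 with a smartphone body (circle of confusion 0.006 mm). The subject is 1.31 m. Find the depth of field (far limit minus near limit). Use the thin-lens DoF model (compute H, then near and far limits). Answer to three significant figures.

461 mm

Hyperfocal distance H = f²/(N·c) + f = 8²/(1.4 × 0.006) + 8 = 64/0.0084 + 8 ≈ 7627.0 mm ≈ 7.627 m.
Near limit Dn = s·(H − f)/(H + s − 2f) = 1310 × (7627.0 − 8) / (7627.0 + 1310 − 2 × 8) = 1310 × 7619.0 / 8921.0 ≈ 1118.81 mm.
Far limit Df = s·(H − f)/(H − s) = 1310 × (7627.0 − 8) / (7627.0 − 1310) = 1310 × 7619.0 / 6317.0 ≈ 1580.00 mm.
Depth of field = Df − Dn = 1580.00 − 1118.81 ≈ 461.19 mm.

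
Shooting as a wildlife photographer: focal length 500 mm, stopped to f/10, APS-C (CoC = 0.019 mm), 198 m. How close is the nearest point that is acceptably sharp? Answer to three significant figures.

Hyperfocal distance H = f²/(N·c) + f = 500²/(10 × 0.019) + 500 = 250000/0.19 + 500 ≈ 1316289.5 mm ≈ 1316 m.
Near limit Dn = s·(H − f)/(H + s − 2f) = 198000 × (1316289.5 − 500) / (1316289.5 + 198000 − 2 × 500) = 198000 × 1315789.5 / 1513289.5 ≈ 172159 mm ≈ 172 m.

172 m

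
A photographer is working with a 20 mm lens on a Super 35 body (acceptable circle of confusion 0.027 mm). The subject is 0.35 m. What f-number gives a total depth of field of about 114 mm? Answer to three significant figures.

Write h = H − f = f²/(N·c). The thin-lens limits are Dn = s·h/(h + (s−f)) and Df = s·h/(h − (s−f)), so DoF = Df − Dn = 2·s·(s−f)·h / (h² − (s−f)²).
That is a quadratic in h: DoF·h² − 2·s·(s−f)·h − DoF·(s−f)² = 0 ⇒ h = (s−f)·(s + √(s² + DoF²)) / DoF = 330 × (350 + √(350² + 114²)) / 114 = 330 × (350 + 368.098) / 114 ≈ 2078.7 mm.
Then N = f²/(c·h) = 20² / (0.027 × 2078.7) = 400 / 56.125 ≈ 7.13.

f/7.13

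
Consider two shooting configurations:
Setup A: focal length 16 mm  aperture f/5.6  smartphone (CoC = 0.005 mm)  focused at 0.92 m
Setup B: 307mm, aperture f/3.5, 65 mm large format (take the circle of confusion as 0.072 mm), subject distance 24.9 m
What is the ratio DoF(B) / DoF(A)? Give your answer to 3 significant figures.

Setup A: H = 16²/(5.6×0.005) + 16 ≈ 9158.9 mm; DoF = Df − Dn = 1020.95 − 837.22 ≈ 183.73 mm.
Setup B: H = 307²/(3.5×0.072) + 307 ≈ 374311.0 mm; DoF = Df − Dn = 26652.6 − 23363.7 ≈ 3288.9 mm.
Ratio = 3288.9 / 183.73 ≈ 17.9.

17.9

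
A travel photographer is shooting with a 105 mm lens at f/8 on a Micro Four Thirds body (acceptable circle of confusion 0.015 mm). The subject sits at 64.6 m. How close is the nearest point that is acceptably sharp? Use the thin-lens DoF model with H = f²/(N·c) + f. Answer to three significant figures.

38.0 m

Hyperfocal distance H = f²/(N·c) + f = 105²/(8 × 0.015) + 105 = 11025/0.12 + 105 ≈ 91980.0 mm ≈ 91.98 m.
Near limit Dn = s·(H − f)/(H + s − 2f) = 64600 × (91980.0 − 105) / (91980.0 + 64600 − 2 × 105) = 64600 × 91875.0 / 156370.0 ≈ 37956 mm ≈ 38.0 m.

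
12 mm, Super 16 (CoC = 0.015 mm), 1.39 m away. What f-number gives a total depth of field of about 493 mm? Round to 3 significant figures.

Write h = H − f = f²/(N·c). The thin-lens limits are Dn = s·h/(h + (s−f)) and Df = s·h/(h − (s−f)), so DoF = Df − Dn = 2·s·(s−f)·h / (h² − (s−f)²).
That is a quadratic in h: DoF·h² − 2·s·(s−f)·h − DoF·(s−f)² = 0 ⇒ h = (s−f)·(s + √(s² + DoF²)) / DoF = 1378 × (1390 + √(1390² + 493²)) / 493 = 1378 × (1390 + 1474.84) / 493 ≈ 8007.6 mm.
Then N = f²/(c·h) = 12² / (0.015 × 8007.6) = 144 / 120.11 ≈ 1.20.

f/1.20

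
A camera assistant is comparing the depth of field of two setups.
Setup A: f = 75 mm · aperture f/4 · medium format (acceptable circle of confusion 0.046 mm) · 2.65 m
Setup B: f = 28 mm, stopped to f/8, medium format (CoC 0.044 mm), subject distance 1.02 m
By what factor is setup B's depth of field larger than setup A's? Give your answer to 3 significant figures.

2.52

Setup A: H = 75²/(4×0.046) + 75 ≈ 30645.7 mm; DoF = Df − Dn = 2893.74 − 2444.13 ≈ 449.61 mm.
Setup B: H = 28²/(8×0.044) + 28 ≈ 2255.3 mm; DoF = Df − Dn = 1839.1 − 705.7 ≈ 1133.4 mm.
Ratio = 1133.4 / 449.61 ≈ 2.52.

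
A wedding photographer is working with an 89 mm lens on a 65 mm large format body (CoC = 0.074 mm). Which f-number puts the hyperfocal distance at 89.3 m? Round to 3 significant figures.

Rearrange H = f²/(N·c) + f for N: N = f² / ((H − f)·c).
N = 89² / ((89300 − 89) × 0.074) = 7921 / 6602 ≈ 1.20.

f/1.20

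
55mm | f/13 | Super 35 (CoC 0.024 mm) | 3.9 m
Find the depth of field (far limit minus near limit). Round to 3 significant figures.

Hyperfocal distance H = f²/(N·c) + f = 55²/(13 × 0.024) + 55 = 3025/0.312 + 55 ≈ 9750.5 mm ≈ 9.751 m.
Near limit Dn = s·(H − f)/(H + s − 2f) = 3900 × (9750.5 − 55) / (9750.5 + 3900 − 2 × 55) = 3900 × 9695.5 / 13540.5 ≈ 2792.5 mm.
Far limit Df = s·(H − f)/(H − s) = 3900 × (9750.5 − 55) / (9750.5 − 3900) = 3900 × 9695.5 / 5850.5 ≈ 6463.1 mm.
Depth of field = Df − Dn = 6463.1 − 2792.5 ≈ 3670.6 mm ≈ 3.67 m.

3.67 m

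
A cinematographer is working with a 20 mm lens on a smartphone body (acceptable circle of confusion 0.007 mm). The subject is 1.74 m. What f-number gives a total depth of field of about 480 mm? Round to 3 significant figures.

Write h = H − f = f²/(N·c). The thin-lens limits are Dn = s·h/(h + (s−f)) and Df = s·h/(h − (s−f)), so DoF = Df − Dn = 2·s·(s−f)·h / (h² − (s−f)²).
That is a quadratic in h: DoF·h² − 2·s·(s−f)·h − DoF·(s−f)² = 0 ⇒ h = (s−f)·(s + √(s² + DoF²)) / DoF = 1720 × (1740 + √(1740² + 480²)) / 480 = 1720 × (1740 + 1804.99) / 480 ≈ 12703 mm.
Then N = f²/(c·h) = 20² / (0.007 × 12703) = 400 / 88.920 ≈ 4.50.

f/4.50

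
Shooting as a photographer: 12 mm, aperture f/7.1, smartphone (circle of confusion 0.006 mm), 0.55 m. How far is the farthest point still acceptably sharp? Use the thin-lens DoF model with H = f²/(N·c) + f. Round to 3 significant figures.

Hyperfocal distance H = f²/(N·c) + f = 12²/(7.1 × 0.006) + 12 = 144/0.0426 + 12 ≈ 3392.3 mm ≈ 3.392 m.
Far limit Df = s·(H − f)/(H − s) = 550 × (3392.3 − 12) / (3392.3 − 550) = 550 × 3380.3 / 2842.3 ≈ 654.11 mm ≈ 0.654 m.

0.654 m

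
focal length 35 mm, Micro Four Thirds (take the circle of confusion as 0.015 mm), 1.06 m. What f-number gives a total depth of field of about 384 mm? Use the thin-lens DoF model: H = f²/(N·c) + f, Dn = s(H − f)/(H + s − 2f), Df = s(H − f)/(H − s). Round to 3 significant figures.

f/14

Write h = H − f = f²/(N·c). The thin-lens limits are Dn = s·h/(h + (s−f)) and Df = s·h/(h − (s−f)), so DoF = Df − Dn = 2·s·(s−f)·h / (h² − (s−f)²).
That is a quadratic in h: DoF·h² − 2·s·(s−f)·h − DoF·(s−f)² = 0 ⇒ h = (s−f)·(s + √(s² + DoF²)) / DoF = 1025 × (1060 + √(1060² + 384²)) / 384 = 1025 × (1060 + 1127.41) / 384 ≈ 5838.8 mm.
Then N = f²/(c·h) = 35² / (0.015 × 5838.8) = 1225 / 87.582 ≈ 14.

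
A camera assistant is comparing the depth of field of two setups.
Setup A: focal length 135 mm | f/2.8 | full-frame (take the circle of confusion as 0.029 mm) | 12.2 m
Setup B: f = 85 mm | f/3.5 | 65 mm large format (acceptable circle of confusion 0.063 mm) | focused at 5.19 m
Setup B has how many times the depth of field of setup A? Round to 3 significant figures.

1.26

Setup A: H = 135²/(2.8×0.029) + 135 ≈ 224580.8 mm; DoF = Df − Dn = 12893.1 − 11577.6 ≈ 1315.5 mm.
Setup B: H = 85²/(3.5×0.063) + 85 ≈ 32851.4 mm; DoF = Df − Dn = 6147.8 − 4490.4 ≈ 1657.4 mm.
Ratio = 1657.4 / 1315.5 ≈ 1.26.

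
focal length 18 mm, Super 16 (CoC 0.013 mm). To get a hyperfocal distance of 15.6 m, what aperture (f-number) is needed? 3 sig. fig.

Rearrange H = f²/(N·c) + f for N: N = f² / ((H − f)·c).
N = 18² / ((15600 − 18) × 0.013) = 324 / 202.6 ≈ 1.60.

f/1.60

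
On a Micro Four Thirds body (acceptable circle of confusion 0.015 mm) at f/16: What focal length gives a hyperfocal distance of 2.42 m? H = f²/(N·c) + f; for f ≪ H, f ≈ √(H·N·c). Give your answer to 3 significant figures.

24.0 mm

From H = f²/(N·c) + f, with f ≪ H: f ≈ √(H·N·c) = √(2420 × 16 × 0.015) = √580.80 ≈ 24.10 mm.
Exact: f² + N·c·f − N·c·H = 0 ⇒ f = (−N·c + √((N·c)² + 4·N·c·H))/2 = (−0.24 + √2323.3)/2 ≈ 23.980 mm ≈ 24.0 mm.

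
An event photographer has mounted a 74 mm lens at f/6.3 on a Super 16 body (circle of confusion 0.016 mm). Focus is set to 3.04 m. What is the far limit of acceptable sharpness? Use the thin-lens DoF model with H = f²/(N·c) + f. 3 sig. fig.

Hyperfocal distance H = f²/(N·c) + f = 74²/(6.3 × 0.016) + 74 = 5476/0.1008 + 74 ≈ 54399.4 mm ≈ 54.40 m.
Far limit Df = s·(H − f)/(H − s) = 3040 × (54399.4 − 74) / (54399.4 − 3040) = 3040 × 54325.4 / 51359.4 ≈ 3215.6 mm ≈ 3.22 m.

3.22 m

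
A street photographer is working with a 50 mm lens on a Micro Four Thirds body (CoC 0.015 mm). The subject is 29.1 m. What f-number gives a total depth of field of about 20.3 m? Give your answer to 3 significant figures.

f/1.80

Write h = H − f = f²/(N·c). The thin-lens limits are Dn = s·h/(h + (s−f)) and Df = s·h/(h − (s−f)), so DoF = Df − Dn = 2·s·(s−f)·h / (h² − (s−f)²).
That is a quadratic in h: DoF·h² − 2·s·(s−f)·h − DoF·(s−f)² = 0 ⇒ h = (s−f)·(s + √(s² + DoF²)) / DoF = 29050 × (29100 + √(29100² + 20300²)) / 20300 = 29050 × (29100 + 35481.0) / 20300 ≈ 92418 mm.
Then N = f²/(c·h) = 50² / (0.015 × 92418) = 2500 / 1386.3 ≈ 1.80.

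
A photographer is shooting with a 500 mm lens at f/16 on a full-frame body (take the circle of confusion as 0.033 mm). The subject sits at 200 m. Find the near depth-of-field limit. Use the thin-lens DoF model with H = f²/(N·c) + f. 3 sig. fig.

141 m

Hyperfocal distance H = f²/(N·c) + f = 500²/(16 × 0.033) + 500 = 250000/0.528 + 500 ≈ 473984.8 mm ≈ 474.0 m.
Near limit Dn = s·(H − f)/(H + s − 2f) = 200000 × (473984.8 − 500) / (473984.8 + 200000 − 2 × 500) = 200000 × 473484.8 / 672984.8 ≈ 140712 mm ≈ 141 m.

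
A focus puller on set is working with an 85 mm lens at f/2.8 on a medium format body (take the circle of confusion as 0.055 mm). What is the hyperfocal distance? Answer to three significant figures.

Hyperfocal distance H = f²/(N·c) + f = 85²/(2.8 × 0.055) + 85 = 7225/0.154 + 85 ≈ 47000.6 mm ≈ 47.0 m.

47.0 m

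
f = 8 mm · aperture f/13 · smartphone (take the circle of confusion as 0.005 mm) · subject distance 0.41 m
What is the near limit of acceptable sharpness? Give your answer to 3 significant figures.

Hyperfocal distance H = f²/(N·c) + f = 8²/(13 × 0.005) + 8 = 64/0.065 + 8 ≈ 992.6 mm ≈ 0.993 m.
Near limit Dn = s·(H − f)/(H + s − 2f) = 410 × (992.6 − 8) / (992.6 + 410 − 2 × 8) = 410 × 984.6 / 1386.6 ≈ 291.14 mm.

291 mm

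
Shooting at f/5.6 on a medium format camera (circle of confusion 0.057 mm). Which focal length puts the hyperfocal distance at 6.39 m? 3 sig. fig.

45.0 mm

From H = f²/(N·c) + f, with f ≪ H: f ≈ √(H·N·c) = √(6390 × 5.6 × 0.057) = √2039.7 ≈ 45.16 mm.
Exact: f² + N·c·f − N·c·H = 0 ⇒ f = (−N·c + √((N·c)² + 4·N·c·H))/2 = (−0.3192 + √8158.9)/2 ≈ 45.004 mm ≈ 45.0 mm.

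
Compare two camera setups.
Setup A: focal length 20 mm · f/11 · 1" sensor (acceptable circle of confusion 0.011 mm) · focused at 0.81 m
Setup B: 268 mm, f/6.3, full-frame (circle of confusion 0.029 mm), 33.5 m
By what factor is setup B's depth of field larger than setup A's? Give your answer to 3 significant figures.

Setup A: H = 20²/(11×0.011) + 20 ≈ 3325.8 mm; DoF = Df − Dn = 1064.35 − 653.77 ≈ 410.58 mm.
Setup B: H = 268²/(6.3×0.029) + 268 ≈ 393393.3 mm; DoF = Df − Dn = 36593.3 − 30888.9 ≈ 5704.4 mm.
Ratio = 5704.4 / 410.58 ≈ 13.9.

13.9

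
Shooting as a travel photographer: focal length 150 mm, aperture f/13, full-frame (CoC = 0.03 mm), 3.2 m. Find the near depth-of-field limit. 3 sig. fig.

Hyperfocal distance H = f²/(N·c) + f = 150²/(13 × 0.03) + 150 = 22500/0.39 + 150 ≈ 57842.3 mm ≈ 57.84 m.
Near limit Dn = s·(H − f)/(H + s − 2f) = 3200 × (57842.3 − 150) / (57842.3 + 3200 − 2 × 150) = 3200 × 57692.3 / 60742.3 ≈ 3039.3 mm ≈ 3.04 m.

3.04 m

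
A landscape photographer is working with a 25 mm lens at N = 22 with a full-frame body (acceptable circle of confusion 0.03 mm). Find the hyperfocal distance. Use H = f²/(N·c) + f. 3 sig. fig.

Hyperfocal distance H = f²/(N·c) + f = 25²/(22 × 0.03) + 25 = 625/0.66 + 25 ≈ 972.0 mm ≈ 0.972 m.

0.972 m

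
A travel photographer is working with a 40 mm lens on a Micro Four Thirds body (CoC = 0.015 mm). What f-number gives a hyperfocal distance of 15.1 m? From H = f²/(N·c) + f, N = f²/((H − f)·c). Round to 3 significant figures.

f/7.08

Rearrange H = f²/(N·c) + f for N: N = f² / ((H − f)·c).
N = 40² / ((15100 − 40) × 0.015) = 1600 / 225.9 ≈ 7.08.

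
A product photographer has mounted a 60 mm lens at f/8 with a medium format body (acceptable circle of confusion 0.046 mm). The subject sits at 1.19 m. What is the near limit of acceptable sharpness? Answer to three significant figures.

Hyperfocal distance H = f²/(N·c) + f = 60²/(8 × 0.046) + 60 = 3600/0.368 + 60 ≈ 9842.6 mm ≈ 9.843 m.
Near limit Dn = s·(H − f)/(H + s − 2f) = 1190 × (9842.6 − 60) / (9842.6 + 1190 − 2 × 60) = 1190 × 9782.6 / 10912.6 ≈ 1066.8 mm ≈ 1.07 m.

1.07 m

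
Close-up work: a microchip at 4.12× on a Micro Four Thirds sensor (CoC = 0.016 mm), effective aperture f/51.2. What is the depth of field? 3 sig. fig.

0.0965 mm

At magnification m, DoF ≈ 2·N_eff·c/m² = 2 × 51.2 × 0.016 / 4.12² = 1.638 / 16.97 ≈ 0.0965 mm.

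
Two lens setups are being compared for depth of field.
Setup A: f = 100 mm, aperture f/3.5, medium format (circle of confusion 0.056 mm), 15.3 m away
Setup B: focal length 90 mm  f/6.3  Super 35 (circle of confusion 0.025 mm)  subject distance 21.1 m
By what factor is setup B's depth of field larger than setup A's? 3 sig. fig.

Setup A: H = 100²/(3.5×0.056) + 100 ≈ 51120.4 mm; DoF = Df − Dn = 21792 − 11788 ≈ 10004 mm.
Setup B: H = 90²/(6.3×0.025) + 90 ≈ 51518.6 mm; DoF = Df − Dn = 35674 − 14980 ≈ 20694 mm.
Ratio = 20694 / 10004 ≈ 2.07.

2.07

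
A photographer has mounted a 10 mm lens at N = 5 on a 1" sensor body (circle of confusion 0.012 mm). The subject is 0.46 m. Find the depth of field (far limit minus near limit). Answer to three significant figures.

268 mm

Hyperfocal distance H = f²/(N·c) + f = 10²/(5 × 0.012) + 10 = 100/0.06 + 10 ≈ 1676.7 mm ≈ 1.677 m.
Near limit Dn = s·(H − f)/(H + s − 2f) = 460 × (1676.7 − 10) / (1676.7 + 460 − 2 × 10) = 460 × 1666.7 / 2116.7 ≈ 362.20 mm.
Far limit Df = s·(H − f)/(H − s) = 460 × (1676.7 − 10) / (1676.7 − 460) = 460 × 1666.7 / 1216.7 ≈ 630.14 mm.
Depth of field = Df − Dn = 630.14 − 362.20 ≈ 267.94 mm.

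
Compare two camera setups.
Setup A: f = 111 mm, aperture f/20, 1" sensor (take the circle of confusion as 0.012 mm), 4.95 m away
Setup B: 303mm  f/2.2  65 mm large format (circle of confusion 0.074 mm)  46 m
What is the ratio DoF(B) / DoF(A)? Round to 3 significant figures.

7.97

Setup A: H = 111²/(20×0.012) + 111 ≈ 51448.5 mm; DoF = Df − Dn = 5465.14 − 4523.61 ≈ 941.53 mm.
Setup B: H = 303²/(2.2×0.074) + 303 ≈ 564240.3 mm; DoF = Df − Dn = 50056.2 − 42551.9 ≈ 7504.3 mm.
Ratio = 7504.3 / 941.53 ≈ 7.97.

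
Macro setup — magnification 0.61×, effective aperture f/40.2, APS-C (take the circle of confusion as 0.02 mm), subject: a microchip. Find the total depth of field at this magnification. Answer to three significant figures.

4.32 mm

At magnification m, DoF ≈ 2·N_eff·c/m² = 2 × 40.2 × 0.02 / 0.61² = 1.608 / 0.3721 ≈ 4.32 mm.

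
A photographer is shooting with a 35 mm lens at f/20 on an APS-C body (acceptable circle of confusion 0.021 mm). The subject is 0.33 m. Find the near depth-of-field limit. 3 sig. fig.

300 mm

Hyperfocal distance H = f²/(N·c) + f = 35²/(20 × 0.021) + 35 = 1225/0.42 + 35 ≈ 2951.7 mm ≈ 2.952 m.
Near limit Dn = s·(H − f)/(H + s − 2f) = 330 × (2951.7 − 35) / (2951.7 + 330 − 2 × 35) = 330 × 2916.7 / 3211.7 ≈ 299.69 mm.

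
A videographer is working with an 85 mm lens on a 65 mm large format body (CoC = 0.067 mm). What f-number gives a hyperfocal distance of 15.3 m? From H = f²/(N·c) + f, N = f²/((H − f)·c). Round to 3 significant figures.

f/7.09

Rearrange H = f²/(N·c) + f for N: N = f² / ((H − f)·c).
N = 85² / ((15300 − 85) × 0.067) = 7225 / 1019 ≈ 7.09.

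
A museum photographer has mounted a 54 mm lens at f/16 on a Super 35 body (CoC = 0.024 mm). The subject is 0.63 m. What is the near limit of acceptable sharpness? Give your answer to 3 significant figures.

Hyperfocal distance H = f²/(N·c) + f = 54²/(16 × 0.024) + 54 = 2916/0.384 + 54 ≈ 7647.8 mm ≈ 7.648 m.
Near limit Dn = s·(H − f)/(H + s − 2f) = 630 × (7647.8 − 54) / (7647.8 + 630 − 2 × 54) = 630 × 7593.8 / 8169.8 ≈ 585.58 mm ≈ 0.586 m.

0.586 m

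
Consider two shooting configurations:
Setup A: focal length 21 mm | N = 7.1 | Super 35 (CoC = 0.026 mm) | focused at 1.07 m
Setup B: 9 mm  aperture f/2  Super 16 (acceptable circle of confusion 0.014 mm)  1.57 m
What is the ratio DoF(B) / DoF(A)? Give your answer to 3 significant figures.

2.05

Setup A: H = 21²/(7.1×0.026) + 21 ≈ 2409.9 mm; DoF = Df − Dn = 1907.7 − 743.5 ≈ 1164.2 mm.
Setup B: H = 9²/(2×0.014) + 9 ≈ 2901.9 mm; DoF = Df − Dn = 3410.1 − 1019.7 ≈ 2390.4 mm.
Ratio = 2390.4 / 1164.2 ≈ 2.05.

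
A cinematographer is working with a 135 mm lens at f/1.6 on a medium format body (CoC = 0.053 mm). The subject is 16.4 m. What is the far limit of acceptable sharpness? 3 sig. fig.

17.7 m

Hyperfocal distance H = f²/(N·c) + f = 135²/(1.6 × 0.053) + 135 = 18225/0.0848 + 135 ≈ 215052.5 mm ≈ 215.1 m.
Far limit Df = s·(H − f)/(H − s) = 16400 × (215052.5 − 135) / (215052.5 − 16400) = 16400 × 214917.5 / 198652.5 ≈ 17743 mm ≈ 17.7 m.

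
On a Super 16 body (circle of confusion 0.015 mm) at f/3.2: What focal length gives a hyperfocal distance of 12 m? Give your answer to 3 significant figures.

From H = f²/(N·c) + f, with f ≪ H: f ≈ √(H·N·c) = √(12000 × 3.2 × 0.015) = √576.00 ≈ 24.00 mm.
The +f correction barely moves this — solving exactly, f² + N·c·f − N·c·H = 0 ⇒ f = (−N·c + √((N·c)² + 4·N·c·H))/2 = (−0.048 + √2304.0)/2 ≈ 23.976 mm, so f ≈ 24.0 mm.

24.0 mm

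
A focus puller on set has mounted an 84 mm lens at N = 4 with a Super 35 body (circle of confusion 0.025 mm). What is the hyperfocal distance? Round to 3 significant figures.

Hyperfocal distance H = f²/(N·c) + f = 84²/(4 × 0.025) + 84 = 7056/0.1 + 84 ≈ 70644.0 mm ≈ 70.6 m.

70.6 m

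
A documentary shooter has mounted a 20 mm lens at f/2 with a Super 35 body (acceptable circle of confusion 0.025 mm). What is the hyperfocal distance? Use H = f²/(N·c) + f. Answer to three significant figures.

Hyperfocal distance H = f²/(N·c) + f = 20²/(2 × 0.025) + 20 = 400/0.05 + 20 ≈ 8020.0 mm ≈ 8.02 m.

8.02 m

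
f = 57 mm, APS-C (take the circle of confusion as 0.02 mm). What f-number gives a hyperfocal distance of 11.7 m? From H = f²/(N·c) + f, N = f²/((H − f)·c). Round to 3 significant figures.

Rearrange H = f²/(N·c) + f for N: N = f² / ((H − f)·c).
N = 57² / ((11700 − 57) × 0.02) = 3249 / 232.9 ≈ 14.

f/14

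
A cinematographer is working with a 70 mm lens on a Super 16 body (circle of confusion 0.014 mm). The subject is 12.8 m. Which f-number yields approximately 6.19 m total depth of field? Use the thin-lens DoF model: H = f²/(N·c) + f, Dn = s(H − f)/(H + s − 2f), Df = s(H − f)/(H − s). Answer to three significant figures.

Write h = H − f = f²/(N·c). The thin-lens limits are Dn = s·h/(h + (s−f)) and Df = s·h/(h − (s−f)), so DoF = Df − Dn = 2·s·(s−f)·h / (h² − (s−f)²).
That is a quadratic in h: DoF·h² − 2·s·(s−f)·h − DoF·(s−f)² = 0 ⇒ h = (s−f)·(s + √(s² + DoF²)) / DoF = 12730 × (12800 + √(12800² + 6190²)) / 6190 = 12730 × (12800 + 14218.2) / 6190 ≈ 55564 mm.
Then N = f²/(c·h) = 70² / (0.014 × 55564) = 4900 / 777.90 ≈ 6.30.

f/6.30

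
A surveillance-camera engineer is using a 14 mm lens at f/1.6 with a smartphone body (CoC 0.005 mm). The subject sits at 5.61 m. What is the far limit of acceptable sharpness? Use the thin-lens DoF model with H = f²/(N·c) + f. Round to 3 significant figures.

7.27 m

Hyperfocal distance H = f²/(N·c) + f = 14²/(1.6 × 0.005) + 14 = 196/0.008 + 14 ≈ 24514.0 mm ≈ 24.51 m.
Far limit Df = s·(H − f)/(H − s) = 5610 × (24514.0 − 14) / (24514.0 − 5610) = 5610 × 24500.0 / 18904.0 ≈ 7270.7 mm ≈ 7.27 m.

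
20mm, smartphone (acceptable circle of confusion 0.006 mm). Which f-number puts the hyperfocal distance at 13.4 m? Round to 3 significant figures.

Rearrange H = f²/(N·c) + f for N: N = f² / ((H − f)·c).
N = 20² / ((13400 − 20) × 0.006) = 400 / 80.28 ≈ 4.98.

f/4.98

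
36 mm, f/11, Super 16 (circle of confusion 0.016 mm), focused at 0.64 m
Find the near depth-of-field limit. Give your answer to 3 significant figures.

0.591 m

Hyperfocal distance H = f²/(N·c) + f = 36²/(11 × 0.016) + 36 = 1296/0.176 + 36 ≈ 7399.6 mm ≈ 7.400 m.
Near limit Dn = s·(H − f)/(H + s − 2f) = 640 × (7399.6 − 36) / (7399.6 + 640 − 2 × 36) = 640 × 7363.6 / 7967.6 ≈ 591.48 mm ≈ 0.591 m.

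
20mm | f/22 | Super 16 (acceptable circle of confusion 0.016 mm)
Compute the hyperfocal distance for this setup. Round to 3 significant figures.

Hyperfocal distance H = f²/(N·c) + f = 20²/(22 × 0.016) + 20 = 400/0.352 + 20 ≈ 1156.4 mm ≈ 1.16 m.

1.16 m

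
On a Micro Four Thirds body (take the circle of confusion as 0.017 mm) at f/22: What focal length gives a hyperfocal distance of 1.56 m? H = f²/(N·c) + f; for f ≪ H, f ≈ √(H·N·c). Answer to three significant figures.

24.0 mm

From H = f²/(N·c) + f, with f ≪ H: f ≈ √(H·N·c) = √(1560 × 22 × 0.017) = √583.44 ≈ 24.15 mm.
Exact: f² + N·c·f − N·c·H = 0 ⇒ f = (−N·c + √((N·c)² + 4·N·c·H))/2 = (−0.374 + √2333.9)/2 ≈ 23.968 mm ≈ 24.0 mm.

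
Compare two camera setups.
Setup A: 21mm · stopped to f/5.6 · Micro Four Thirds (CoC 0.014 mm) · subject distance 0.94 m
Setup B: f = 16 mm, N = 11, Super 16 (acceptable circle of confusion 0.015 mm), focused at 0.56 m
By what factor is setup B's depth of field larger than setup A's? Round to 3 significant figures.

Setup A: H = 21²/(5.6×0.014) + 21 ≈ 5646.0 mm; DoF = Df − Dn = 1123.57 − 807.99 ≈ 315.58 mm.
Setup B: H = 16²/(11×0.015) + 16 ≈ 1567.5 mm; DoF = Df − Dn = 862.37 − 414.62 ≈ 447.75 mm.
Ratio = 447.75 / 315.58 ≈ 1.42.

1.42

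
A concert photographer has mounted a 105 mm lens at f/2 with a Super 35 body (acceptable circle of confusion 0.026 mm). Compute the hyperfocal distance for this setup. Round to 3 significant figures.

212 m

Hyperfocal distance H = f²/(N·c) + f = 105²/(2 × 0.026) + 105 = 11025/0.052 + 105 ≈ 212124.2 mm ≈ 212 m.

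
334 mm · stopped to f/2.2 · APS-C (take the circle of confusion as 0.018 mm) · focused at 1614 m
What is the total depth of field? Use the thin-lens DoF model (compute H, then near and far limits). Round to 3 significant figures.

Hyperfocal distance H = f²/(N·c) + f = 334²/(2.2 × 0.018) + 334 = 111556/0.0396 + 334 ≈ 2817404.7 mm ≈ 2817 m.
Near limit Dn = s·(H − f)/(H + s − 2f) = 1614000 × (2817404.7 − 334) / (2817404.7 + 1614000 − 2 × 334) = 1614000 × 2817070.7 / 4430736.7 ≈ 1026184 mm.
Far limit Df = s·(H − f)/(H − s) = 1614000 × (2817404.7 − 334) / (2817404.7 − 1614000) = 1614000 × 2817070.7 / 1203404.7 ≈ 3778240 mm.
Depth of field = Df − Dn = 3778240 − 1026184 ≈ 2752056 mm ≈ 2750 m.

2750 m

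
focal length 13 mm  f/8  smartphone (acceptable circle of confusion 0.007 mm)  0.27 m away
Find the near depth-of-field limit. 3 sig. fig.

Hyperfocal distance H = f²/(N·c) + f = 13²/(8 × 0.007) + 13 = 169/0.056 + 13 ≈ 3030.9 mm ≈ 3.031 m.
Near limit Dn = s·(H − f)/(H + s − 2f) = 270 × (3030.9 − 13) / (3030.9 + 270 − 2 × 13) = 270 × 3017.9 / 3274.9 ≈ 248.81 mm.

249 mm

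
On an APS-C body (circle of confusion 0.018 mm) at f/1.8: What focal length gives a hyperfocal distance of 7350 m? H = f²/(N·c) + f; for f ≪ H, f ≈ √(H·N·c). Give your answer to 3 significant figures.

488 mm

From H = f²/(N·c) + f, with f ≪ H: f ≈ √(H·N·c) = √(7350000 × 1.8 × 0.018) = √238140 ≈ 488.0 mm.
The +f correction barely moves this — solving exactly, f² + N·c·f − N·c·H = 0 ⇒ f = (−N·c + √((N·c)² + 4·N·c·H))/2 = (−0.0324 + √952560)/2 ≈ 487.98 mm, so f ≈ 488 mm.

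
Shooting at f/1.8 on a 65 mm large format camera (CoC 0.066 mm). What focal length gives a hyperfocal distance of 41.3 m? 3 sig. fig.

70.0 mm

From H = f²/(N·c) + f, with f ≪ H: f ≈ √(H·N·c) = √(41300 × 1.8 × 0.066) = √4906.4 ≈ 70.05 mm.
Exact: f² + N·c·f − N·c·H = 0 ⇒ f = (−N·c + √((N·c)² + 4·N·c·H))/2 = (−0.1188 + √19626)/2 ≈ 69.987 mm ≈ 70.0 mm.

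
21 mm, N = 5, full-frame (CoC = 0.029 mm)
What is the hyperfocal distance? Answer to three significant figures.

3.06 m

Hyperfocal distance H = f²/(N·c) + f = 21²/(5 × 0.029) + 21 = 441/0.145 + 21 ≈ 3062.4 mm ≈ 3.06 m.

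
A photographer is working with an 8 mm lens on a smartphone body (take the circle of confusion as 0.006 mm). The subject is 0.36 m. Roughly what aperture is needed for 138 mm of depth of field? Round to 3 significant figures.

f/5.61

Write h = H − f = f²/(N·c). The thin-lens limits are Dn = s·h/(h + (s−f)) and Df = s·h/(h − (s−f)), so DoF = Df − Dn = 2·s·(s−f)·h / (h² − (s−f)²).
That is a quadratic in h: DoF·h² − 2·s·(s−f)·h − DoF·(s−f)² = 0 ⇒ h = (s−f)·(s + √(s² + DoF²)) / DoF = 352 × (360 + √(360² + 138²)) / 138 = 352 × (360 + 385.544) / 138 ≈ 1901.7 mm.
Then N = f²/(c·h) = 8² / (0.006 × 1901.7) = 64 / 11.410 ≈ 5.61.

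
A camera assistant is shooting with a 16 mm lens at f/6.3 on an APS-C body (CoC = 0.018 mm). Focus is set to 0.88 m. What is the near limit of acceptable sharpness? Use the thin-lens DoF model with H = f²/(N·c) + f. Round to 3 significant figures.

0.636 m

Hyperfocal distance H = f²/(N·c) + f = 16²/(6.3 × 0.018) + 16 = 256/0.1134 + 16 ≈ 2273.5 mm ≈ 2.273 m.
Near limit Dn = s·(H − f)/(H + s − 2f) = 880 × (2273.5 − 16) / (2273.5 + 880 − 2 × 16) = 880 × 2257.5 / 3121.5 ≈ 636.42 mm ≈ 0.636 m.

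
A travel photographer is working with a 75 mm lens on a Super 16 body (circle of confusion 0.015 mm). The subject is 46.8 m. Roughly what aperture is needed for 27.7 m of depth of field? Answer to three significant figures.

Write h = H − f = f²/(N·c). The thin-lens limits are Dn = s·h/(h + (s−f)) and Df = s·h/(h − (s−f)), so DoF = Df − Dn = 2·s·(s−f)·h / (h² − (s−f)²).
That is a quadratic in h: DoF·h² − 2·s·(s−f)·h − DoF·(s−f)² = 0 ⇒ h = (s−f)·(s + √(s² + DoF²)) / DoF = 46725 × (46800 + √(46800² + 27700²)) / 27700 = 46725 × (46800 + 54383.2) / 27700 ≈ 170678 mm.
Then N = f²/(c·h) = 75² / (0.015 × 170678) = 5625 / 2560.2 ≈ 2.20.

f/2.20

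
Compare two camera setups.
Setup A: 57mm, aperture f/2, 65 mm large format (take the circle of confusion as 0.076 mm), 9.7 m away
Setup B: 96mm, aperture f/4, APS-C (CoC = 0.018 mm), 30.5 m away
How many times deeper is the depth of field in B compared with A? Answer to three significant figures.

1.40

Setup A: H = 57²/(2×0.076) + 57 ≈ 21432.0 mm; DoF = Df − Dn = 17673 − 6684 ≈ 10989 mm.
Setup B: H = 96²/(4×0.018) + 96 ≈ 128096.0 mm; DoF = Df − Dn = 40002 − 24646 ≈ 15356 mm.
Ratio = 15356 / 10989 ≈ 1.40.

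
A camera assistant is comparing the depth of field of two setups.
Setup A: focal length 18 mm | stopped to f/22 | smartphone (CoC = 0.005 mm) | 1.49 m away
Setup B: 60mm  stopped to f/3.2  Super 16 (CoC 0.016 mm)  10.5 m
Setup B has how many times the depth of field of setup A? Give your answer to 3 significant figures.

1.61

Setup A: H = 18²/(22×0.005) + 18 ≈ 2963.5 mm; DoF = Df − Dn = 2978.5 − 993.5 ≈ 1985.0 mm.
Setup B: H = 60²/(3.2×0.016) + 60 ≈ 70372.5 mm; DoF = Df − Dn = 12330.9 − 9142.5 ≈ 3188.4 mm.
Ratio = 3188.4 / 1985.0 ≈ 1.61.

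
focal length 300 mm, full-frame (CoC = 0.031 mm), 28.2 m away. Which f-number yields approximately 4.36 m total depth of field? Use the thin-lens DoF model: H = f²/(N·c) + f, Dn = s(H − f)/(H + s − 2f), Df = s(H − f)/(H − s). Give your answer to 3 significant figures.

f/8

Write h = H − f = f²/(N·c). The thin-lens limits are Dn = s·h/(h + (s−f)) and Df = s·h/(h − (s−f)), so DoF = Df − Dn = 2·s·(s−f)·h / (h² − (s−f)²).
That is a quadratic in h: DoF·h² − 2·s·(s−f)·h − DoF·(s−f)² = 0 ⇒ h = (s−f)·(s + √(s² + DoF²)) / DoF = 27900 × (28200 + √(28200² + 4360²)) / 4360 = 27900 × (28200 + 28535.1) / 4360 ≈ 363052 mm.
Then N = f²/(c·h) = 300² / (0.031 × 363052) = 90000 / 11255 ≈ 8.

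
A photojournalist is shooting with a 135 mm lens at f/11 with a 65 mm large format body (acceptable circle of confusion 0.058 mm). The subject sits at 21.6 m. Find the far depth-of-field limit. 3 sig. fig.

Hyperfocal distance H = f²/(N·c) + f = 135²/(11 × 0.058) + 135 = 18225/0.638 + 135 ≈ 28700.8 mm ≈ 28.70 m.
Far limit Df = s·(H − f)/(H − s) = 21600 × (28700.8 − 135) / (28700.8 − 21600) = 21600 × 28565.8 / 7100.8 ≈ 86894 mm ≈ 86.9 m.

86.9 m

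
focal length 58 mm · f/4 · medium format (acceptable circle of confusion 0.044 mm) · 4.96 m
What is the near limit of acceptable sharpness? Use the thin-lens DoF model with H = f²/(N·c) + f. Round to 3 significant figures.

Hyperfocal distance H = f²/(N·c) + f = 58²/(4 × 0.044) + 58 = 3364/0.176 + 58 ≈ 19171.6 mm ≈ 19.17 m.
Near limit Dn = s·(H − f)/(H + s − 2f) = 4960 × (19171.6 − 58) / (19171.6 + 4960 − 2 × 58) = 4960 × 19113.6 / 24015.6 ≈ 3947.6 mm ≈ 3.95 m.

3.95 m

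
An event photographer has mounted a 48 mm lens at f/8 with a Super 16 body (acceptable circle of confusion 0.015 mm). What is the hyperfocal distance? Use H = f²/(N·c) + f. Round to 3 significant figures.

19.2 m

Hyperfocal distance H = f²/(N·c) + f = 48²/(8 × 0.015) + 48 = 2304/0.12 + 48 ≈ 19248.0 mm ≈ 19.2 m.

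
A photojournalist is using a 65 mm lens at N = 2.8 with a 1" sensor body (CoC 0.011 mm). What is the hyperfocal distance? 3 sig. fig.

137 m

Hyperfocal distance H = f²/(N·c) + f = 65²/(2.8 × 0.011) + 65 = 4225/0.0308 + 65 ≈ 137240.3 mm ≈ 137 m.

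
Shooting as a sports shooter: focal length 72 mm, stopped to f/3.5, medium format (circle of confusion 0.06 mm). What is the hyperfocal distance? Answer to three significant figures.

24.8 m

Hyperfocal distance H = f²/(N·c) + f = 72²/(3.5 × 0.06) + 72 = 5184/0.21 + 72 ≈ 24757.7 mm ≈ 24.8 m.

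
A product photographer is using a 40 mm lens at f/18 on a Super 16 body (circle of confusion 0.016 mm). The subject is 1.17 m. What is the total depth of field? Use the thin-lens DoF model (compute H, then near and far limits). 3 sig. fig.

Hyperfocal distance H = f²/(N·c) + f = 40²/(18 × 0.016) + 40 = 1600/0.288 + 40 ≈ 5595.6 mm ≈ 5.596 m.
Near limit Dn = s·(H − f)/(H + s − 2f) = 1170 × (5595.6 − 40) / (5595.6 + 1170 − 2 × 40) = 1170 × 5555.6 / 6685.6 ≈ 972.25 mm.
Far limit Df = s·(H − f)/(H − s) = 1170 × (5595.6 − 40) / (5595.6 − 1170) = 1170 × 5555.6 / 4425.6 ≈ 1468.74 mm.
Depth of field = Df − Dn = 1468.74 − 972.25 ≈ 496.49 mm.

496 mm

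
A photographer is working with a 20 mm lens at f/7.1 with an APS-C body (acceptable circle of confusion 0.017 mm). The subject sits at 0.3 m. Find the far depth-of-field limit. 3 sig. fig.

328 mm

Hyperfocal distance H = f²/(N·c) + f = 20²/(7.1 × 0.017) + 20 = 400/0.1207 + 20 ≈ 3334.0 mm ≈ 3.334 m.
Far limit Df = s·(H − f)/(H − s) = 300 × (3334.0 − 20) / (3334.0 − 300) = 300 × 3314.0 / 3034.0 ≈ 327.69 mm.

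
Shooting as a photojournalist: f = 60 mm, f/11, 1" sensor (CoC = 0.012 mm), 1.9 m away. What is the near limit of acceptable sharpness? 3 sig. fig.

1.78 m

Hyperfocal distance H = f²/(N·c) + f = 60²/(11 × 0.012) + 60 = 3600/0.132 + 60 ≈ 27332.7 mm ≈ 27.33 m.
Near limit Dn = s·(H − f)/(H + s − 2f) = 1900 × (27332.7 − 60) / (27332.7 + 1900 − 2 × 60) = 1900 × 27272.7 / 29112.7 ≈ 1779.9 mm ≈ 1.78 m.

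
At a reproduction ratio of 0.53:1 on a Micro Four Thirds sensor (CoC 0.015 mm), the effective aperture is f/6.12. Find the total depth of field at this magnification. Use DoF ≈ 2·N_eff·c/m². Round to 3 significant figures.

0.654 mm

At magnification m, DoF ≈ 2·N_eff·c/m² = 2 × 6.12 × 0.015 / 0.53² = 0.1836 / 0.2809 ≈ 0.654 mm.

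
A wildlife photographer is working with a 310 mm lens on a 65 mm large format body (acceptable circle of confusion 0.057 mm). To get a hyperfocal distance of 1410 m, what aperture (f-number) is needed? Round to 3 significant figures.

f/1.20

Rearrange H = f²/(N·c) + f for N: N = f² / ((H − f)·c).
N = 310² / ((1410000 − 310) × 0.057) = 96100 / 80352 ≈ 1.20.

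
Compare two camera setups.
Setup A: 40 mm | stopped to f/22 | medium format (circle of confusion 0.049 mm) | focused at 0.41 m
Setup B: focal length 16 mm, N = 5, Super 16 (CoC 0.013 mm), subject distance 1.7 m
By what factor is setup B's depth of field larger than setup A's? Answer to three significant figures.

Setup A: H = 40²/(22×0.049) + 40 ≈ 1524.2 mm; DoF = Df − Dn = 546.15 − 328.19 ≈ 217.96 mm.
Setup B: H = 16²/(5×0.013) + 16 ≈ 3954.5 mm; DoF = Df − Dn = 2969.8 − 1190.8 ≈ 1779.0 mm.
Ratio = 1779.0 / 217.96 ≈ 8.16.

8.16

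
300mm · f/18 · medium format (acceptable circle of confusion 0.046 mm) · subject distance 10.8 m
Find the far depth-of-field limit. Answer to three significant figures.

Hyperfocal distance H = f²/(N·c) + f = 300²/(18 × 0.046) + 300 = 90000/0.828 + 300 ≈ 108995.7 mm ≈ 109.0 m.
Far limit Df = s·(H − f)/(H − s) = 10800 × (108995.7 − 300) / (108995.7 − 10800) = 10800 × 108695.7 / 98195.7 ≈ 11955 mm ≈ 12.0 m.

12.0 m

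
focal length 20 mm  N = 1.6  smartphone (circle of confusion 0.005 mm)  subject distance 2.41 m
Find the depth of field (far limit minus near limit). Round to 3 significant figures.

Hyperfocal distance H = f²/(N·c) + f = 20²/(1.6 × 0.005) + 20 = 400/0.008 + 20 ≈ 50020.0 mm ≈ 50.02 m.
Near limit Dn = s·(H − f)/(H + s − 2f) = 2410 × (50020.0 − 20) / (50020.0 + 2410 − 2 × 20) = 2410 × 50000.0 / 52390.0 ≈ 2300.06 mm.
Far limit Df = s·(H − f)/(H − s) = 2410 × (50020.0 − 20) / (50020.0 − 2410) = 2410 × 50000.0 / 47610.0 ≈ 2530.98 mm.
Depth of field = Df − Dn = 2530.98 − 2300.06 ≈ 230.92 mm.

231 mm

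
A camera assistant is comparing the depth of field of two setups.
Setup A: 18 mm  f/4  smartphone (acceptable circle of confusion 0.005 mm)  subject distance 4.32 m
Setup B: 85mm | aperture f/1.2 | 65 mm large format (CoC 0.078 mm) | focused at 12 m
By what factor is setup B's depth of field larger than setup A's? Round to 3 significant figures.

1.54

Setup A: H = 18²/(4×0.005) + 18 ≈ 16218.0 mm; DoF = Df − Dn = 5882.0 − 3413.5 ≈ 2468.5 mm.
Setup B: H = 85²/(1.2×0.078) + 85 ≈ 77275.2 mm; DoF = Df − Dn = 14190.4 − 10395.4 ≈ 3795.0 mm.
Ratio = 3795.0 / 2468.5 ≈ 1.54.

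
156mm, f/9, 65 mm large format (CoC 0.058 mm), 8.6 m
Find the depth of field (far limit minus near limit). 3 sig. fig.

Hyperfocal distance H = f²/(N·c) + f = 156²/(9 × 0.058) + 156 = 24336/0.522 + 156 ≈ 46776.7 mm ≈ 46.78 m.
Near limit Dn = s·(H − f)/(H + s − 2f) = 8600 × (46776.7 − 156) / (46776.7 + 8600 − 2 × 156) = 8600 × 46620.7 / 55064.7 ≈ 7281.2 mm.
Far limit Df = s·(H − f)/(H − s) = 8600 × (46776.7 − 156) / (46776.7 − 8600) = 8600 × 46620.7 / 38176.7 ≈ 10502.2 mm.
Depth of field = Df − Dn = 10502.2 − 7281.2 ≈ 3221.0 mm ≈ 3.22 m.

3.22 m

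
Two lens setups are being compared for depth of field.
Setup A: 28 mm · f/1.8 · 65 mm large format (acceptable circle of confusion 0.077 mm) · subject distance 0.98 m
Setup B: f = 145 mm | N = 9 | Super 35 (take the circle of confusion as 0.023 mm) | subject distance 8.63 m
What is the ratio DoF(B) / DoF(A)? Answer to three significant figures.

Setup A: H = 28²/(1.8×0.077) + 28 ≈ 5684.6 mm; DoF = Df − Dn = 1178.31 − 838.83 ≈ 339.48 mm.
Setup B: H = 145²/(9×0.023) + 145 ≈ 101715.0 mm; DoF = Df − Dn = 9416.7 − 7964.6 ≈ 1452.1 mm.
Ratio = 1452.1 / 339.48 ≈ 4.28.

4.28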